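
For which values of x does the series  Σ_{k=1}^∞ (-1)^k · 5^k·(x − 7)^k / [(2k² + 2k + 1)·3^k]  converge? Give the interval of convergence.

[32/5, 38/5]

The ratio of consecutive coefficients is [(2k² + 2k + 1)/(2(k+1)² + 2(k+1) + 1)] · 5/3 → 5/3.
The series converges when 5/3 · |x − 7| < 1, giving R = 3/5.
Endpoint x = 38/5: absolute convergence follows by limit comparison with Σ 1/k².
When x = 32/5, absolute convergence follows by limit comparison with Σ 1/k².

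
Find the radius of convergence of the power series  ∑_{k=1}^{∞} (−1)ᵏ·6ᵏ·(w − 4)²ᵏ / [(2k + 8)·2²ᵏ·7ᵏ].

R = √42/3

By the ratio test, |a_{k+1}/a_k| = [(2k + 8)/(2(k+1) + 8)] · 6/(4·7) → 3/14.
Writing y = (w − 4)², the series in y has radius 14/3, so |w − 4| < √(14/3) and R = √42/3.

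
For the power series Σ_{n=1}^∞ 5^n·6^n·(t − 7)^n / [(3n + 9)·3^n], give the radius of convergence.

R = 1/10

Apply the ratio test: |a_{n+1}| / |a_n| = [(3n + 9)/(3(n+1) + 9)] · 5·6/3, which tends to 10 as n → ∞.
Thus R = 1/(10) = 1/10.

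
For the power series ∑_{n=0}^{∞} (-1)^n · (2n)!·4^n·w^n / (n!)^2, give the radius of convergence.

By the ratio test, |a_{n+1}/a_n| = (2n+1)·(2n+2)/(n+1)² · 4 → 16.
Hence the series converges for |w| < 1/(16) = 1/16, so the radius of convergence is 1/16.

R = 1/16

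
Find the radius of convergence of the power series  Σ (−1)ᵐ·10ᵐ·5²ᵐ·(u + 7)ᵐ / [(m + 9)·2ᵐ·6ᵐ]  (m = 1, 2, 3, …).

By the ratio test, |a_{m+1}/a_m| = [(m + 9)/((m+1) + 9)] · 10·25/(2·6) → 125/6.
Convergence for |u + 7| · 125/6 < 1, i.e. |u + 7| < 6/125. So R = 6/125.

R = 6/125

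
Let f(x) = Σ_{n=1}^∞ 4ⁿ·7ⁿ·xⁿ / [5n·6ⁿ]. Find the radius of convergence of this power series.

The ratio of consecutive coefficients is [5n/5(n+1)] · 4·7/6 → 14/3.
Thus R = 1/(14/3) = 3/14.

R = 3/14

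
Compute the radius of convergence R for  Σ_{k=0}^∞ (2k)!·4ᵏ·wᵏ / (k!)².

Ratio test: |a_{k+1}/a_k| = (2k+1)·(2k+2)/(k+1)² · 4 → 16 as k → ∞.
The series converges when 16 · |w| < 1, giving R = 1/16.

R = 1/16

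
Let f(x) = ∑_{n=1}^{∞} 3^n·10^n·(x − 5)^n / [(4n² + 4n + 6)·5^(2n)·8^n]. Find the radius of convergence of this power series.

The ratio of consecutive coefficients is [(4n² + 4n + 6)/(4(n+1)² + 4(n+1) + 6)] · 3·10/(25·8) → 3/20.
The series converges when 3/20 · |x − 5| < 1, giving R = 20/3.

R = 20/3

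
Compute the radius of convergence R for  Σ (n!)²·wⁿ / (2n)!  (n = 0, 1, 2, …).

By the ratio test, |a_{n+1}/a_n| = (n+1)²/[(2n+1)·(2n+2)] → 1/4.
Hence the series converges for |w| < 1/(1/4) = 4, so the radius of convergence is 4.

R = 4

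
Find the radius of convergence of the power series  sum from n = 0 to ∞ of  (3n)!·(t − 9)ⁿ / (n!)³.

R = 1/27

The ratio of consecutive coefficients is (3n+1)·(3n+2)·(3n+3)/(n+1)³ → 27.
Hence the series converges for |t − 9| < 1/(27) = 1/27, so the radius of convergence is 1/27.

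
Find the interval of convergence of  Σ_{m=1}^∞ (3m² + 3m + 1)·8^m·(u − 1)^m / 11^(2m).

(-113/8, 129/8)

By the ratio test, |a_{m+1}/a_m| = [(3(m+1)² + 3(m+1) + 1)/(3m² + 3m + 1)] · 8/121 → 8/121.
Convergence for |u − 1| · 8/121 < 1, i.e. |u − 1| < 121/8. So R = 121/8.
Check u = 129/8: the m-th term does not approach 0; divergence by the term test.
Endpoint u = -113/8: the m-th term does not approach 0; divergence by the term test.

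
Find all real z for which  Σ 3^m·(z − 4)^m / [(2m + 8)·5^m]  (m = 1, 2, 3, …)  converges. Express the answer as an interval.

[7/3, 17/3)

Ratio test: |a_{m+1}/a_m| = [(2m + 8)/(2(m+1) + 8)] · 3/5 → 3/5 as m → ∞.
The series converges when 3/5 · |z − 4| < 1, giving R = 5/3.
Endpoint z = 17/3: comparison with the harmonic series Σ 1/m shows the series diverges.
At z = 7/3: convergence follows from the alternating series test (terms decrease monotonically to 0).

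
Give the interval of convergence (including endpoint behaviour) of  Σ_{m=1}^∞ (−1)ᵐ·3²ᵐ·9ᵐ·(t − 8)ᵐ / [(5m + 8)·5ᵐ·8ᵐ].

(608/81, 688/81]

Ratio test: |a_{m+1}/a_m| = [(5m + 8)/(5(m+1) + 8)] · 9·9/(5·8) → 81/40 as m → ∞.
Hence the series converges for |t − 8| < 1/(81/40) = 40/81, so the radius of convergence is 40/81.
Endpoint t = 688/81: an alternating series whose terms decrease to 0 in absolute value, so it converges by the Leibniz criterion.
Check t = 608/81: comparison with the harmonic series Σ 1/m shows the series diverges.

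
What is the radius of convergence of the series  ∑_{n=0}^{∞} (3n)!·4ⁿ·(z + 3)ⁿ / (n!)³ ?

R = 1/108

By the ratio test, |a_{n+1}/a_n| = (3n+1)·(3n+2)·(3n+3)/(n+1)³ · 4 → 108.
Convergence for |z + 3| · 108 < 1, i.e. |z + 3| < 1/108. So R = 1/108.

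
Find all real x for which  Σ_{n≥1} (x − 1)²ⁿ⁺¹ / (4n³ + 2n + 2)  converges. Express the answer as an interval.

Apply the ratio test: |a_{n+1}| / |a_n| = (4n³ + 2n + 2)/(4(n+1)³ + 2(n+1) + 2), which tends to 1 as n → ∞.
Writing y = (x − 1)², the series in y has radius 1, so |x − 1| < √(1) = 1 and R = 1.
At x = 2: the terms are on the order of 1/n³, so the series converges absolutely by comparison with the p-series (p = 3 > 1).
When x = 0, the series is dominated by a constant times Σ 1/n³, which converges (p = 3 > 1).

[0, 2]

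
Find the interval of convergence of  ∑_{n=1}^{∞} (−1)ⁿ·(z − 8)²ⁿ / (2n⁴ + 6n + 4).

The ratio of consecutive coefficients is (2n⁴ + 6n + 4)/(2(n+1)⁴ + 6(n+1) + 4) → 1.
Successive powers of (z − 8) differ by 2, so the series converges when |z − 8|² · 1 < 1, i.e. |z − 8| < √(1) = 1. So R = 1.
At z = 9: the series is dominated by a constant times Σ 1/n⁴, which converges (p = 4 > 1).
Endpoint z = 7: absolute convergence follows by limit comparison with Σ 1/n⁴.

[7, 9]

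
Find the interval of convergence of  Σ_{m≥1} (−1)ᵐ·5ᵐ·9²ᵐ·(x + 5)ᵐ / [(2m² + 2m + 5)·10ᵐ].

[-407/81, -403/81]

The ratio of consecutive coefficients is [(2m² + 2m + 5)/(2(m+1)² + 2(m+1) + 5)] · 5·81/10 → 81/2.
Hence the series converges for |x + 5| < 1/(81/2) = 2/81, so the radius of convergence is 2/81.
At x = -403/81: the terms are on the order of 1/m², so the series converges absolutely by comparison with the p-series (p = 2 > 1).
Endpoint x = -407/81: absolute convergence follows by limit comparison with Σ 1/m².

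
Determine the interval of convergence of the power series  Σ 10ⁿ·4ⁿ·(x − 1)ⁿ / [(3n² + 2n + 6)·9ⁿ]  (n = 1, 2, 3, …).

Apply the ratio test: |a_{n+1}| / |a_n| = [(3n² + 2n + 6)/(3(n+1)² + 2(n+1) + 6)] · 10·4/9, which tends to 40/9 as n → ∞.
Thus R = 1/(40/9) = 9/40.
Check x = 49/40: absolute convergence follows by limit comparison with Σ 1/n².
At x = 31/40: the terms are on the order of 1/n², so the series converges absolutely by comparison with the p-series (p = 2 > 1).

[31/40, 49/40]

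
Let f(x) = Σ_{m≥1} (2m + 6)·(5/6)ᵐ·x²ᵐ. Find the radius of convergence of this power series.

By the ratio test, |a_{m+1}/a_m| = [(2(m+1) + 6)/(2m + 6)] · 5/6 → 5/6.
Successive powers of x differ by 2, so the series converges when |x|² · 5/6 < 1, i.e. |x| < √(6/5). So R = √30/5.

R = √30/5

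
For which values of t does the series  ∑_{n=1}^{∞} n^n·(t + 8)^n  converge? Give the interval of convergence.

{-8}

By the Cauchy root test, |a_n|^(1/n) = n → ∞.
The root grows without bound, so R = 0 (convergence only at t = -8).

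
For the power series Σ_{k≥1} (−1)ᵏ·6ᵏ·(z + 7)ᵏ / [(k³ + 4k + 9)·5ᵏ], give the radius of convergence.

The ratio of consecutive coefficients is [(k³ + 4k + 9)/((k+1)³ + 4(k+1) + 9)] · 6/5 → 6/5.
Hence the series converges for |z + 7| < 1/(6/5) = 5/6, so the radius of convergence is 5/6.

R = 5/6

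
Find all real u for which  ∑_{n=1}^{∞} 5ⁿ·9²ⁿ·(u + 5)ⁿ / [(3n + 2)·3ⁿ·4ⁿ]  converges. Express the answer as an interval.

The ratio of consecutive coefficients is [(3n + 2)/(3(n+1) + 2)] · 5·81/(3·4) → 135/4.
Hence the series converges for |u + 5| < 1/(135/4) = 4/135, so the radius of convergence is 4/135.
At u = -671/135: comparison with the harmonic series Σ 1/n shows the series diverges.
At u = -679/135: convergence follows from the alternating series test (terms decrease monotonically to 0).

[-679/135, -671/135)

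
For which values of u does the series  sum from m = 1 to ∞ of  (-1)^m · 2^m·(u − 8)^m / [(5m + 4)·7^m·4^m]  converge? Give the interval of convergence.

Apply the ratio test: |a_{m+1}| / |a_m| = [(5m + 4)/(5(m+1) + 4)] · 2/(7·4), which tends to 1/14 as m → ∞.
Thus R = 1/(1/14) = 14.
When u = 22, convergence follows from the alternating series test (terms decrease monotonically to 0).
At u = -6: the terms behave like c/m; limit comparison with the harmonic series gives divergence.

(-6, 22]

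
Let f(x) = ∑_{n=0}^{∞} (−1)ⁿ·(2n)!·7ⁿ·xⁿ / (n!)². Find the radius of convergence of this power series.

R = 1/28

Ratio test: |a_{n+1}/a_n| = (2n+1)·(2n+2)/(n+1)² · 7 → 28 as n → ∞.
Convergence for |x| · 28 < 1, i.e. |x| < 1/28. So R = 1/28.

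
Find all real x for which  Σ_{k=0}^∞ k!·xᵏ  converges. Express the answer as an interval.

By the ratio test, |a_{k+1}/a_k| = (k+1) → ∞.
The ratio grows without bound, so the series diverges whenever x ≠ 0; it converges only at x = 0. R = 0.

{0}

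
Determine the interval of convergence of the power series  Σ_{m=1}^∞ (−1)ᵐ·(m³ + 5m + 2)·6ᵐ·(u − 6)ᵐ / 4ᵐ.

The ratio of consecutive coefficients is [((m+1)³ + 5(m+1) + 2)/(m³ + 5m + 2)] · 6/4 → 3/2.
Thus R = 1/(3/2) = 2/3.
At u = 20/3: the m-th term does not approach 0; divergence by the term test.
At u = 16/3: the terms do not tend to 0, so the series diverges.

(16/3, 20/3)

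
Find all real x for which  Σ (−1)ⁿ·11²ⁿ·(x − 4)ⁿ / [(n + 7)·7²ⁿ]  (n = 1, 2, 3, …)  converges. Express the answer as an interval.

(435/121, 533/121]

Apply the ratio test: |a_{n+1}| / |a_n| = [(n + 7)/((n+1) + 7)] · 121/49, which tends to 121/49 as n → ∞.
Hence the series converges for |x − 4| < 1/(121/49) = 49/121, so the radius of convergence is 49/121.
Endpoint x = 533/121: an alternating series whose terms decrease to 0 in absolute value, so it converges by the Leibniz criterion.
When x = 435/121, the terms are asymptotic to a nonzero constant times 1/n, so the series diverges by limit comparison with Σ 1/n.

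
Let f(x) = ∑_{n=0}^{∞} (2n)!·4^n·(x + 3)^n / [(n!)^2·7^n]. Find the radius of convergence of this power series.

Ratio test: |a_{n+1}/a_n| = (2n+1)·(2n+2)/(n+1)² · 4/7 → 16/7 as n → ∞.
Thus R = 1/(16/7) = 7/16.

R = 7/16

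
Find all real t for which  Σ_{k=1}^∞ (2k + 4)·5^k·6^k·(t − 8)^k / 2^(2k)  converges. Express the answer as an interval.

The ratio of consecutive coefficients is [(2(k+1) + 4)/(2k + 4)] · 5·6/4 → 15/2.
The series converges when 15/2 · |t − 8| < 1, giving R = 2/15.
At t = 122/15: the terms do not tend to 0, so the series diverges.
At t = 118/15: the terms do not tend to 0, so the series diverges.

(118/15, 122/15)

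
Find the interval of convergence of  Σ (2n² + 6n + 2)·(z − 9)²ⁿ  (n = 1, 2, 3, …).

(8, 10)

Ratio test: |a_{n+1}/a_n| = (2(n+1)² + 6(n+1) + 2)/(2n² + 6n + 2) → 1 as n → ∞.
Since the exponent of (z − 9) increases by 2 each term, convergence requires |z − 9|² < 1, hence R = 1.
Endpoint z = 10: the terms do not tend to 0, so the series diverges.
When z = 8, the n-th term does not approach 0; divergence by the term test.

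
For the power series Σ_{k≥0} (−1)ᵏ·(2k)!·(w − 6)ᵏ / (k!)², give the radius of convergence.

Apply the ratio test: |a_{k+1}| / |a_k| = (2k+1)·(2k+2)/(k+1)², which tends to 4 as k → ∞.
Hence the series converges for |w − 6| < 1/(4) = 1/4, so the radius of convergence is 1/4.

R = 1/4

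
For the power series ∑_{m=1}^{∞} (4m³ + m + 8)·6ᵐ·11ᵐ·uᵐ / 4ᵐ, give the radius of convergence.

By the ratio test, |a_{m+1}/a_m| = [(4(m+1)³ + (m+1) + 8)/(4m³ + m + 8)] · 6·11/4 → 33/2.
Hence the series converges for |u| < 1/(33/2) = 2/33, so the radius of convergence is 2/33.

R = 2/33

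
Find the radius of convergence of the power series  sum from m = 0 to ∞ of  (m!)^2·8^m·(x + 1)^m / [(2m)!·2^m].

R = 1

Ratio test: |a_{m+1}/a_m| = (m+1)²/[(2m+1)·(2m+2)] · 8/2 → 1 as m → ∞.
So the series converges when |x + 1| < 1 and diverges when |x + 1| > 1; R = 1.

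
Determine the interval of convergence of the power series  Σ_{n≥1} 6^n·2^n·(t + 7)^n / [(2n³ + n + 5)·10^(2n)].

By the ratio test, |a_{n+1}/a_n| = [(2n³ + n + 5)/(2(n+1)³ + (n+1) + 5)] · 6·2/100 → 3/25.
The series converges when 3/25 · |t + 7| < 1, giving R = 25/3.
When t = 4/3, absolute convergence follows by limit comparison with Σ 1/n³.
At t = -46/3: absolute convergence follows by limit comparison with Σ 1/n³.

[-46/3, 4/3]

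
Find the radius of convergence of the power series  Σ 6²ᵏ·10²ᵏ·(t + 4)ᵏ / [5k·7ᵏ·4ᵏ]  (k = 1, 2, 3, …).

R = 7/900

The ratio of consecutive coefficients is [5k/5(k+1)] · 36·100/(7·4) → 900/7.
The series converges when 900/7 · |t + 4| < 1, giving R = 7/900.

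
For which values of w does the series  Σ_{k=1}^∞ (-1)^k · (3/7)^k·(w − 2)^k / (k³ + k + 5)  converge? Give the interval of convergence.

[-1/3, 13/3]

Apply the ratio test: |a_{k+1}| / |a_k| = [(k³ + k + 5)/((k+1)³ + (k+1) + 5)] · 3/7, which tends to 3/7 as k → ∞.
The series converges when 3/7 · |w − 2| < 1, giving R = 7/3.
Check w = 13/3: the terms are on the order of 1/k³, so the series converges absolutely by comparison with the p-series (p = 3 > 1).
Check w = -1/3: absolute convergence follows by limit comparison with Σ 1/k³.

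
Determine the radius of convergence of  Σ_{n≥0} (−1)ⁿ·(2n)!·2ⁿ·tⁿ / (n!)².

R = 1/8

The ratio of consecutive coefficients is (2n+1)·(2n+2)/(n+1)² · 2 → 8.
Thus R = 1/(8) = 1/8.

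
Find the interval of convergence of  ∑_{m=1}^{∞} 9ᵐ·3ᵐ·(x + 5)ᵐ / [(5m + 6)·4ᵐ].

Apply the ratio test: |a_{m+1}| / |a_m| = [(5m + 6)/(5(m+1) + 6)] · 9·3/4, which tends to 27/4 as m → ∞.
The series converges when 27/4 · |x + 5| < 1, giving R = 4/27.
At x = -131/27: comparison with the harmonic series Σ 1/m shows the series diverges.
At x = -139/27: convergence follows from the alternating series test (terms decrease monotonically to 0).

[-139/27, -131/27)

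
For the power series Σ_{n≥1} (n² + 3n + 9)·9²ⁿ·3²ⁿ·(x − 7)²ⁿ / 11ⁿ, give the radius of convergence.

Ratio test: |a_{n+1}/a_n| = [((n+1)² + 3(n+1) + 9)/(n² + 3n + 9)] · 81·9/11 → 729/11 as n → ∞.
Since the exponent of (x − 7) increases by 2 each term, convergence requires |x − 7|² < 11/729, hence R = √11/27.

R = √11/27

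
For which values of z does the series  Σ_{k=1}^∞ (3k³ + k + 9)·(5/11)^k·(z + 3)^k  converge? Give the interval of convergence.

The ratio of consecutive coefficients is [(3(k+1)³ + (k+1) + 9)/(3k³ + k + 9)] · 5/11 → 5/11.
Thus R = 1/(5/11) = 11/5.
Endpoint z = -4/5: the terms have absolute value of order k³, which does not tend to 0, so the series diverges by the divergence test.
At z = -26/5: the k-th term does not approach 0; divergence by the term test.

(-26/5, -4/5)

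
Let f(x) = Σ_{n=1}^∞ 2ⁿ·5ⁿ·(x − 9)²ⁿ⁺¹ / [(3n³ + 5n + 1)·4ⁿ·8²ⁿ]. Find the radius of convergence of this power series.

R = 8√10/5

Apply the ratio test: |a_{n+1}| / |a_n| = [(3n³ + 5n + 1)/(3(n+1)³ + 5(n+1) + 1)] · 2·5/(4·64), which tends to 5/128 as n → ∞.
Since the exponent of (x − 9) increases by 2 each term, convergence requires |x − 9|² < 128/5, hence R = 8√10/5.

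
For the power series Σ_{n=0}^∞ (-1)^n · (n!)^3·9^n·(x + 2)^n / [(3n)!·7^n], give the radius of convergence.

R = 21

The ratio of consecutive coefficients is (n+1)³/[(3n+1)·(3n+2)·(3n+3)] · 9/7 → 1/21.
The series converges when 1/21 · |x + 2| < 1, giving R = 21.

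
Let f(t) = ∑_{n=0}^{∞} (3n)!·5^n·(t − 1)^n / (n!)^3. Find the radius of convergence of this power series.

R = 1/135

The ratio of consecutive coefficients is (3n+1)·(3n+2)·(3n+3)/(n+1)³ · 5 → 135.
Hence the series converges for |t − 1| < 1/(135) = 1/135, so the radius of convergence is 1/135.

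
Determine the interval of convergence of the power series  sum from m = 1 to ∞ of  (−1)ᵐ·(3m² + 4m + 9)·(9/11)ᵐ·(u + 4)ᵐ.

Ratio test: |a_{m+1}/a_m| = [(3(m+1)² + 4(m+1) + 9)/(3m² + 4m + 9)] · 9/11 → 9/11 as m → ∞.
Hence the series converges for |u + 4| < 1/(9/11) = 11/9, so the radius of convergence is 11/9.
Check u = -25/9: the m-th term does not approach 0; divergence by the term test.
Endpoint u = -47/9: the terms do not tend to 0, so the series diverges.

(-47/9, -25/9)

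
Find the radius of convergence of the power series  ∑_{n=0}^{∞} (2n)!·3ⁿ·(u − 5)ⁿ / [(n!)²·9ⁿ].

The ratio of consecutive coefficients is (2n+1)·(2n+2)/(n+1)² · 3/9 → 4/3.
Convergence for |u − 5| · 4/3 < 1, i.e. |u − 5| < 3/4. So R = 3/4.

R = 3/4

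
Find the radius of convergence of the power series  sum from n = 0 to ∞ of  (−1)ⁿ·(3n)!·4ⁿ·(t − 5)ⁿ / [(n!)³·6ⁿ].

The ratio of consecutive coefficients is (3n+1)·(3n+2)·(3n+3)/(n+1)³ · 4/6 → 18.
Hence the series converges for |t − 5| < 1/(18) = 1/18, so the radius of convergence is 1/18.

R = 1/18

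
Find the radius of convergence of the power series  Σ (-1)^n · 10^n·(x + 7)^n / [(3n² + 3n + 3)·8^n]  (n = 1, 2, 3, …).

The ratio of consecutive coefficients is [(3n² + 3n + 3)/(3(n+1)² + 3(n+1) + 3)] · 10/8 → 5/4.
Thus R = 1/(5/4) = 4/5.

R = 4/5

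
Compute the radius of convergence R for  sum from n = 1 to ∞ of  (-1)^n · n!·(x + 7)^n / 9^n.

R = 0

By the ratio test, |a_{n+1}/a_n| = (n+1) · 1/9 → ∞.
Since the ratio → ∞, the series diverges for every x ≠ -7, and R = 0.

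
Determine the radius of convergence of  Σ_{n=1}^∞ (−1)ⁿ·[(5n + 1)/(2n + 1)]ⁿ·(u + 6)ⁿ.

Applying the root test, |a_n|^(1/n) = (5n + 1)/(2n + 1) → 5/2.
Thus R = 1/(5/2) = 2/5.

R = 2/5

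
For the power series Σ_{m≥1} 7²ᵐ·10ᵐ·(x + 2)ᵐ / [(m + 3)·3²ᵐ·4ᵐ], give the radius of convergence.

R = 18/245

Apply the ratio test: |a_{m+1}| / |a_m| = [(m + 3)/((m+1) + 3)] · 49·10/(9·4), which tends to 245/18 as m → ∞.
The series converges when 245/18 · |x + 2| < 1, giving R = 18/245.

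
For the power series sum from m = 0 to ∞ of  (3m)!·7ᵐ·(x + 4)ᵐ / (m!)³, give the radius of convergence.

Ratio test: |a_{m+1}/a_m| = (3m+1)·(3m+2)·(3m+3)/(m+1)³ · 7 → 189 as m → ∞.
Thus R = 1/(189) = 1/189.

R = 1/189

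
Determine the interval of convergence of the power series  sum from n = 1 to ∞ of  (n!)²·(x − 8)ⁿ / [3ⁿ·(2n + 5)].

Apply the ratio test: |a_{n+1}| / |a_n| = (n+1)² · 1/3 · (2n + 5)/(2(n+1) + 5), which tends to ∞ as n → ∞.
The terms grow without bound for any (x − 8) ≠ 0, so R = 0 (convergence only at x = 8).

{8}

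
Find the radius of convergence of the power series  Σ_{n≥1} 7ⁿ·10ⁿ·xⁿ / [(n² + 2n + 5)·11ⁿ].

Apply the ratio test: |a_{n+1}| / |a_n| = [(n² + 2n + 5)/((n+1)² + 2(n+1) + 5)] · 7·10/11, which tends to 70/11 as n → ∞.
The series converges when 70/11 · |x| < 1, giving R = 11/70.

R = 11/70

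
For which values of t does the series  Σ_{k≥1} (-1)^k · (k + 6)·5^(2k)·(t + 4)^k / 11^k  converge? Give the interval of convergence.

Apply the ratio test: |a_{k+1}| / |a_k| = [((k+1) + 6)/(k + 6)] · 25/11, which tends to 25/11 as k → ∞.
The series converges when 25/11 · |t + 4| < 1, giving R = 11/25.
Check t = -89/25: the terms do not tend to 0, so the series diverges.
When t = -111/25, the terms do not tend to 0, so the series diverges.

(-111/25, -89/25)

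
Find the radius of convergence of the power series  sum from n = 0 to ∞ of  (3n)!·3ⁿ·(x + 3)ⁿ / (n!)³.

The ratio of consecutive coefficients is (3n+1)·(3n+2)·(3n+3)/(n+1)³ · 3 → 81.
Hence the series converges for |x + 3| < 1/(81) = 1/81, so the radius of convergence is 1/81.

R = 1/81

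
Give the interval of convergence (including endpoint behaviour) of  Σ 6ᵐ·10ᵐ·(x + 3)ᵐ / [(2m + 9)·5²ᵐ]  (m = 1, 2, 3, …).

[-41/12, -31/12)

The ratio of consecutive coefficients is [(2m + 9)/(2(m+1) + 9)] · 6·10/25 → 12/5.
The series converges when 12/5 · |x + 3| < 1, giving R = 5/12.
When x = -31/12, comparison with the harmonic series Σ 1/m shows the series diverges.
At x = -41/12: convergence follows from the alternating series test (terms decrease monotonically to 0).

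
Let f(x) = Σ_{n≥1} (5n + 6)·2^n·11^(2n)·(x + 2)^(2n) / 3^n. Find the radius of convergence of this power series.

The ratio of consecutive coefficients is [(5(n+1) + 6)/(5n + 6)] · 2·121/3 → 242/3.
Successive powers of (x + 2) differ by 2, so the series converges when |x + 2|² · 242/3 < 1, i.e. |x + 2| < √(3/242). So R = √6/22.

R = √6/22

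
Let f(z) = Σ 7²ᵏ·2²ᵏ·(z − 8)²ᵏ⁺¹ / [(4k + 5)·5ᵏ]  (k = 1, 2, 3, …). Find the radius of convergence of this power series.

R = √5/14

The ratio of consecutive coefficients is [(4k + 5)/(4(k+1) + 5)] · 49·4/5 → 196/5.
Since the exponent of (z − 8) increases by 2 each term, convergence requires |z − 8|² < 5/196, hence R = √5/14.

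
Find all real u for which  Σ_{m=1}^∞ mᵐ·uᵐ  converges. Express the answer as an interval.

Root test: |a_m|^(1/m) = m → ∞.
The root grows without bound, so R = 0 (convergence only at u = 0).

{0}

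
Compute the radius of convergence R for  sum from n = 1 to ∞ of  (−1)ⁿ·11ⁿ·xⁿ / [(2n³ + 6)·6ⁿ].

R = 6/11

The ratio of consecutive coefficients is [(2n³ + 6)/(2(n+1)³ + 6)] · 11/6 → 11/6.
The series converges when 11/6 · |x| < 1, giving R = 6/11.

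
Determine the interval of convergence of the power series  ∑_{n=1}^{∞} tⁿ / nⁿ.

(−∞, ∞)

By the Cauchy root test, |a_n|^(1/n) = 1/n → 0.
Since the n-th root of |a_n| tends to 0, the series converges for all real t; R = ∞.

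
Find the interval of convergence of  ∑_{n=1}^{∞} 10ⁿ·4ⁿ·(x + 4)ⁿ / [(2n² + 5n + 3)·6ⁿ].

[-83/20, -77/20]

Ratio test: |a_{n+1}/a_n| = [(2n² + 5n + 3)/(2(n+1)² + 5(n+1) + 3)] · 10·4/6 → 20/3 as n → ∞.
Hence the series converges for |x + 4| < 1/(20/3) = 3/20, so the radius of convergence is 3/20.
At x = -77/20: the series is dominated by a constant times Σ 1/n², which converges (p = 2 > 1).
Check x = -83/20: the series is dominated by a constant times Σ 1/n², which converges (p = 2 > 1).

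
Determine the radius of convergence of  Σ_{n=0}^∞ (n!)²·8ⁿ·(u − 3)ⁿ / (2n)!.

Apply the ratio test: |a_{n+1}| / |a_n| = (n+1)²/[(2n+1)·(2n+2)] · 8, which tends to 2 as n → ∞.
The series converges when 2 · |u − 3| < 1, giving R = 1/2.

R = 1/2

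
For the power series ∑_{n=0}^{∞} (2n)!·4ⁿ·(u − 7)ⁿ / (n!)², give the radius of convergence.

R = 1/16

Ratio test: |a_{n+1}/a_n| = (2n+1)·(2n+2)/(n+1)² · 4 → 16 as n → ∞.
Convergence for |u − 7| · 16 < 1, i.e. |u − 7| < 1/16. So R = 1/16.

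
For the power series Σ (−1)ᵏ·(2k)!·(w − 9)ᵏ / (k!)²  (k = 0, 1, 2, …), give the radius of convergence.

By the ratio test, |a_{k+1}/a_k| = (2k+1)·(2k+2)/(k+1)² → 4.
Thus R = 1/(4) = 1/4.

R = 1/4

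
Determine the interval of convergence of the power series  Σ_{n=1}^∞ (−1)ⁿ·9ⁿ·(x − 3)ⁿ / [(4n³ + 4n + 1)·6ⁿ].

[7/3, 11/3]

By the ratio test, |a_{n+1}/a_n| = [(4n³ + 4n + 1)/(4(n+1)³ + 4(n+1) + 1)] · 9/6 → 3/2.
Thus R = 1/(3/2) = 2/3.
When x = 11/3, the terms are on the order of 1/n³, so the series converges absolutely by comparison with the p-series (p = 3 > 1).
Endpoint x = 7/3: absolute convergence follows by limit comparison with Σ 1/n³.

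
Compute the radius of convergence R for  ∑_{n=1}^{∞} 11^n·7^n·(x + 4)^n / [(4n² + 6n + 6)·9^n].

By the ratio test, |a_{n+1}/a_n| = [(4n² + 6n + 6)/(4(n+1)² + 6(n+1) + 6)] · 11·7/9 → 77/9.
Thus R = 1/(77/9) = 9/77.

R = 9/77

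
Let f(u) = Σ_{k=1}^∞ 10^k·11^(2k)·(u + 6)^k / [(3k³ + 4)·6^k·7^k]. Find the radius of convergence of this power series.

Apply the ratio test: |a_{k+1}| / |a_k| = [(3k³ + 4)/(3(k+1)³ + 4)] · 10·121/(6·7), which tends to 605/21 as k → ∞.
Thus R = 1/(605/21) = 21/605.

R = 21/605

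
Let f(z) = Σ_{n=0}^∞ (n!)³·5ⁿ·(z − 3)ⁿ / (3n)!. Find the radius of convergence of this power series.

Apply the ratio test: |a_{n+1}| / |a_n| = (n+1)³/[(3n+1)·(3n+2)·(3n+3)] · 5, which tends to 5/27 as n → ∞.
Hence the series converges for |z − 3| < 1/(5/27) = 27/5, so the radius of convergence is 27/5.

R = 27/5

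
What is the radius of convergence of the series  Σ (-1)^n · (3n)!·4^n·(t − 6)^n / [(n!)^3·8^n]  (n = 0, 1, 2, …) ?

R = 2/27

By the ratio test, |a_{n+1}/a_n| = (3n+1)·(3n+2)·(3n+3)/(n+1)³ · 4/8 → 27/2.
Hence the series converges for |t − 6| < 1/(27/2) = 2/27, so the radius of convergence is 2/27.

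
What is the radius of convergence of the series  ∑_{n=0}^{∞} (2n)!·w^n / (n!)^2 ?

By the ratio test, |a_{n+1}/a_n| = (2n+1)·(2n+2)/(n+1)² → 4.
Thus R = 1/(4) = 1/4.

R = 1/4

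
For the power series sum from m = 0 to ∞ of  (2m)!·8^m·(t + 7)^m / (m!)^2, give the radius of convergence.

Apply the ratio test: |a_{m+1}| / |a_m| = (2m+1)·(2m+2)/(m+1)² · 8, which tends to 32 as m → ∞.
Hence the series converges for |t + 7| < 1/(32) = 1/32, so the radius of convergence is 1/32.

R = 1/32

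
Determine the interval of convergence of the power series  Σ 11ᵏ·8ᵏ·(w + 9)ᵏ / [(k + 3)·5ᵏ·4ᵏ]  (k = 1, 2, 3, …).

[-203/22, -193/22)

Ratio test: |a_{k+1}/a_k| = [(k + 3)/((k+1) + 3)] · 11·8/(5·4) → 22/5 as k → ∞.
Thus R = 1/(22/5) = 5/22.
At w = -193/22: the terms are asymptotic to a nonzero constant times 1/k, so the series diverges by limit comparison with Σ 1/k.
Endpoint w = -203/22: the terms alternate in sign and decrease monotonically to 0 in absolute value (size ~ c/k), so the alternating series test gives convergence.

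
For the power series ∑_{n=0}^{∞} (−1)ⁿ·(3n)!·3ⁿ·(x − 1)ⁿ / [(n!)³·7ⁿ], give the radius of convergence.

By the ratio test, |a_{n+1}/a_n| = (3n+1)·(3n+2)·(3n+3)/(n+1)³ · 3/7 → 81/7.
The series converges when 81/7 · |x − 1| < 1, giving R = 7/81.

R = 7/81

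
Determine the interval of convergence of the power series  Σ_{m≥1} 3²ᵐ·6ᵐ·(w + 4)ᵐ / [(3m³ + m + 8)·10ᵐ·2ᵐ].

[-118/27, -98/27]

By the ratio test, |a_{m+1}/a_m| = [(3m³ + m + 8)/(3(m+1)³ + (m+1) + 8)] · 9·6/(10·2) → 27/10.
Convergence for |w + 4| · 27/10 < 1, i.e. |w + 4| < 10/27. So R = 10/27.
Check w = -98/27: the series is dominated by a constant times Σ 1/m³, which converges (p = 3 > 1).
At w = -118/27: the terms are on the order of 1/m³, so the series converges absolutely by comparison with the p-series (p = 3 > 1).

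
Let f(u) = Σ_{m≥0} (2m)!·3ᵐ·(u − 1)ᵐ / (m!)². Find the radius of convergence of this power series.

R = 1/12

Apply the ratio test: |a_{m+1}| / |a_m| = (2m+1)·(2m+2)/(m+1)² · 3, which tends to 12 as m → ∞.
Convergence for |u − 1| · 12 < 1, i.e. |u − 1| < 1/12. So R = 1/12.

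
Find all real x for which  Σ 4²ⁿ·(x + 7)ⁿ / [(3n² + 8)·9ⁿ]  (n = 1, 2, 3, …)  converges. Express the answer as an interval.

[-121/16, -103/16]

Apply the ratio test: |a_{n+1}| / |a_n| = [(3n² + 8)/(3(n+1)² + 8)] · 16/9, which tends to 16/9 as n → ∞.
Convergence for |x + 7| · 16/9 < 1, i.e. |x + 7| < 9/16. So R = 9/16.
When x = -103/16, absolute convergence follows by limit comparison with Σ 1/n².
At x = -121/16: absolute convergence follows by limit comparison with Σ 1/n².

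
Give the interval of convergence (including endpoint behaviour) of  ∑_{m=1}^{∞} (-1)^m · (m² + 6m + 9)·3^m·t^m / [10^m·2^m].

(-20/3, 20/3)

The ratio of consecutive coefficients is [((m+1)² + 6(m+1) + 9)/(m² + 6m + 9)] · 3/(10·2) → 3/20.
Hence the series converges for |t| < 1/(3/20) = 20/3, so the radius of convergence is 20/3.
At t = 20/3: the terms do not tend to 0, so the series diverges.
At t = -20/3: the m-th term does not approach 0; divergence by the term test.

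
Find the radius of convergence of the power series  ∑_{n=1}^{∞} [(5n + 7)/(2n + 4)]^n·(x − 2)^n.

R = 2/5

By the Cauchy root test, |a_n|^(1/n) = (5n + 7)/(2n + 4) → 5/2.
The series converges when 5/2 · |x − 2| < 1, giving R = 2/5.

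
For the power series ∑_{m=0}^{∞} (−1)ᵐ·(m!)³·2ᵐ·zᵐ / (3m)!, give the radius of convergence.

R = 27/2

By the ratio test, |a_{m+1}/a_m| = (m+1)³/[(3m+1)·(3m+2)·(3m+3)] · 2 → 2/27.
Hence the series converges for |z| < 1/(2/27) = 27/2, so the radius of convergence is 27/2.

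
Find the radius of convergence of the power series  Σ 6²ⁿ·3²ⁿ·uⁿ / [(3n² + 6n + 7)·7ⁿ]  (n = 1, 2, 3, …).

Ratio test: |a_{n+1}/a_n| = [(3n² + 6n + 7)/(3(n+1)² + 6(n+1) + 7)] · 36·9/7 → 324/7 as n → ∞.
Convergence for |u| · 324/7 < 1, i.e. |u| < 7/324. So R = 7/324.

R = 7/324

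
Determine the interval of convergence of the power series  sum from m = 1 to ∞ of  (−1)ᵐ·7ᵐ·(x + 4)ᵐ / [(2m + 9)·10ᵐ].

The ratio of consecutive coefficients is [(2m + 9)/(2(m+1) + 9)] · 7/10 → 7/10.
Convergence for |x + 4| · 7/10 < 1, i.e. |x + 4| < 10/7. So R = 10/7.
At x = -18/7: an alternating series whose terms decrease to 0 in absolute value, so it converges by the Leibniz criterion.
At x = -38/7: the terms are asymptotic to a nonzero constant times 1/m, so the series diverges by limit comparison with Σ 1/m.

(-38/7, -18/7]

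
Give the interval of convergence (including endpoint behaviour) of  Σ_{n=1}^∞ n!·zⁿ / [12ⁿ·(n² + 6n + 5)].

{0}

Apply the ratio test: |a_{n+1}| / |a_n| = (n+1) · 1/12 · (n² + 6n + 5)/((n+1)² + 6(n+1) + 5), which tends to ∞ as n → ∞.
The terms grow without bound for any z ≠ 0, so R = 0 (convergence only at z = 0).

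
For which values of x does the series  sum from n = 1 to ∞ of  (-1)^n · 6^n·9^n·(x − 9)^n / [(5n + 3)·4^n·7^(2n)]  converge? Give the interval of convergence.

(145/27, 341/27]

The ratio of consecutive coefficients is [(5n + 3)/(5(n+1) + 3)] · 6·9/(4·49) → 27/98.
Hence the series converges for |x − 9| < 1/(27/98) = 98/27, so the radius of convergence is 98/27.
At x = 341/27: convergence follows from the alternating series test (terms decrease monotonically to 0).
Endpoint x = 145/27: comparison with the harmonic series Σ 1/n shows the series diverges.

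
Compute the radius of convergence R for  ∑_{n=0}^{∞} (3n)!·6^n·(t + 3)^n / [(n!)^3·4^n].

R = 2/81

Ratio test: |a_{n+1}/a_n| = (3n+1)·(3n+2)·(3n+3)/(n+1)³ · 6/4 → 81/2 as n → ∞.
Thus R = 1/(81/2) = 2/81.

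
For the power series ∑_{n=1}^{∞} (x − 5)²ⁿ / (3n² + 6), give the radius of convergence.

The ratio of consecutive coefficients is (3n² + 6)/(3(n+1)² + 6) → 1.
Since the exponent of (x − 5) increases by 2 each term, convergence requires |x − 5|² < 1, hence R = 1.

R = 1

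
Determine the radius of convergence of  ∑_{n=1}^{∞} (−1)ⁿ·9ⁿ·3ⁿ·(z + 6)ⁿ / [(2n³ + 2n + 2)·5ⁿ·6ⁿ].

Apply the ratio test: |a_{n+1}| / |a_n| = [(2n³ + 2n + 2)/(2(n+1)³ + 2(n+1) + 2)] · 9·3/(5·6), which tends to 9/10 as n → ∞.
Convergence for |z + 6| · 9/10 < 1, i.e. |z + 6| < 10/9. So R = 10/9.

R = 10/9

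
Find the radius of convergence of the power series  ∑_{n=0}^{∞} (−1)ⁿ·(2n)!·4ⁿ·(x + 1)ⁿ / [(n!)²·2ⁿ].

R = 1/8

Apply the ratio test: |a_{n+1}| / |a_n| = (2n+1)·(2n+2)/(n+1)² · 4/2, which tends to 8 as n → ∞.
Hence the series converges for |x + 1| < 1/(8) = 1/8, so the radius of convergence is 1/8.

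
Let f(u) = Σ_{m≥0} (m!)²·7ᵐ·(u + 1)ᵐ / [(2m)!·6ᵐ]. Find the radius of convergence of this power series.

By the ratio test, |a_{m+1}/a_m| = (m+1)²/[(2m+1)·(2m+2)] · 7/6 → 7/24.
Thus R = 1/(7/24) = 24/7.

R = 24/7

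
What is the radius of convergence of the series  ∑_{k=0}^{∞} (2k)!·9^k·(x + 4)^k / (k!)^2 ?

R = 1/36

Apply the ratio test: |a_{k+1}| / |a_k| = (2k+1)·(2k+2)/(k+1)² · 9, which tends to 36 as k → ∞.
Thus R = 1/(36) = 1/36.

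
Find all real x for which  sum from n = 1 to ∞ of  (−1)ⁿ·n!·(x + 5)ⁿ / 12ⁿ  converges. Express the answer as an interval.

Apply the ratio test: |a_{n+1}| / |a_n| = (n+1) · 1/12, which tends to ∞ as n → ∞.
The terms grow without bound for any (x + 5) ≠ 0, so R = 0 (convergence only at x = -5).

{-5}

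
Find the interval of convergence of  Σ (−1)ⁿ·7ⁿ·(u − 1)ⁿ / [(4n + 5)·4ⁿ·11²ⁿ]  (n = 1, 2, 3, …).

Apply the ratio test: |a_{n+1}| / |a_n| = [(4n + 5)/(4(n+1) + 5)] · 7/(4·121), which tends to 7/484 as n → ∞.
Hence the series converges for |u − 1| < 1/(7/484) = 484/7, so the radius of convergence is 484/7.
Check u = 491/7: an alternating series whose terms decrease to 0 in absolute value, so it converges by the Leibniz criterion.
Endpoint u = -477/7: the terms are asymptotic to a nonzero constant times 1/n, so the series diverges by limit comparison with Σ 1/n.

(-477/7, 491/7]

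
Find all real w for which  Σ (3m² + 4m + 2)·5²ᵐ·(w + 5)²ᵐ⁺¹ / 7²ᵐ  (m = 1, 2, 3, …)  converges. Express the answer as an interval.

(-32/5, -18/5)

By the ratio test, |a_{m+1}/a_m| = [(3(m+1)² + 4(m+1) + 2)/(3m² + 4m + 2)] · 25/49 → 25/49.
Since the exponent of (w + 5) increases by 2 each term, convergence requires |w + 5|² < 49/25, hence R = 7/5.
When w = -18/5, the terms do not tend to 0, so the series diverges.
When w = -32/5, the terms do not tend to 0, so the series diverges.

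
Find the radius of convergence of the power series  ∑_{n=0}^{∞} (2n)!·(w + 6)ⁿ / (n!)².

Ratio test: |a_{n+1}/a_n| = (2n+1)·(2n+2)/(n+1)² → 4 as n → ∞.
Thus R = 1/(4) = 1/4.

R = 1/4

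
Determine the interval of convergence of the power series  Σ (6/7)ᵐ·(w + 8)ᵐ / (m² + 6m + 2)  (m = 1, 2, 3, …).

[-55/6, -41/6]

Ratio test: |a_{m+1}/a_m| = [(m² + 6m + 2)/((m+1)² + 6(m+1) + 2)] · 6/7 → 6/7 as m → ∞.
Thus R = 1/(6/7) = 7/6.
Check w = -41/6: absolute convergence follows by limit comparison with Σ 1/m².
At w = -55/6: absolute convergence follows by limit comparison with Σ 1/m².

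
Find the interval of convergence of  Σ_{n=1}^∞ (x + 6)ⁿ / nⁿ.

By the Cauchy root test, |a_n|^(1/n) = 1/n → 0.
Since the n-th root of |a_n| tends to 0, the series converges for all real x; R = ∞.

(−∞, ∞)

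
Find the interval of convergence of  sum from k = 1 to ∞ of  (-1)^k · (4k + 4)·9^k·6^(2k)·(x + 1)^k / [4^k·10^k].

(-91/81, -71/81)

By the ratio test, |a_{k+1}/a_k| = [(4(k+1) + 4)/(4k + 4)] · 9·36/(4·10) → 81/10.
Hence the series converges for |x + 1| < 1/(81/10) = 10/81, so the radius of convergence is 10/81.
At x = -71/81: the k-th term does not approach 0; divergence by the term test.
Endpoint x = -91/81: the terms have absolute value of order k, which does not tend to 0, so the series diverges by the divergence test.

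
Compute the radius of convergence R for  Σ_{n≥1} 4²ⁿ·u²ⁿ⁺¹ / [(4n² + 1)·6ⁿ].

Ratio test: |a_{n+1}/a_n| = [(4n² + 1)/(4(n+1)² + 1)] · 16/6 → 8/3 as n → ∞.
Successive powers of u differ by 2, so the series converges when |u|² · 8/3 < 1, i.e. |u| < √(3/8). So R = √6/4.

R = √6/4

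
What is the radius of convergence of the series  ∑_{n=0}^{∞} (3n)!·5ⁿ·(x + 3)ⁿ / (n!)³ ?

R = 1/135

Apply the ratio test: |a_{n+1}| / |a_n| = (3n+1)·(3n+2)·(3n+3)/(n+1)³ · 5, which tends to 135 as n → ∞.
Convergence for |x + 3| · 135 < 1, i.e. |x + 3| < 1/135. So R = 1/135.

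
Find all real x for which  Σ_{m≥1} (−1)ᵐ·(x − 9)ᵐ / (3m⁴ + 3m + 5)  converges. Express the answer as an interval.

[8, 10]

Ratio test: |a_{m+1}/a_m| = (3m⁴ + 3m + 5)/(3(m+1)⁴ + 3(m+1) + 5) → 1 as m → ∞.
So the series converges when |x − 9| < 1 and diverges when |x − 9| > 1; R = 1.
Check x = 10: the terms are on the order of 1/m⁴, so the series converges absolutely by comparison with the p-series (p = 4 > 1).
Check x = 8: absolute convergence follows by limit comparison with Σ 1/m⁴.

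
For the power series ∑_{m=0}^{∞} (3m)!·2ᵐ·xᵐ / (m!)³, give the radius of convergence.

R = 1/54

Apply the ratio test: |a_{m+1}| / |a_m| = (3m+1)·(3m+2)·(3m+3)/(m+1)³ · 2, which tends to 54 as m → ∞.
Thus R = 1/(54) = 1/54.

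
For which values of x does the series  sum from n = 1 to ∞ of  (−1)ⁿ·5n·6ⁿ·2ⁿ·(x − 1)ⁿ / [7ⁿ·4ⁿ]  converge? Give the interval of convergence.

(-4/3, 10/3)

Apply the ratio test: |a_{n+1}| / |a_n| = [5(n+1)/5n] · 6·2/(7·4), which tends to 3/7 as n → ∞.
Hence the series converges for |x − 1| < 1/(3/7) = 7/3, so the radius of convergence is 7/3.
Endpoint x = 10/3: the n-th term does not approach 0; divergence by the term test.
Endpoint x = -4/3: the n-th term does not approach 0; divergence by the term test.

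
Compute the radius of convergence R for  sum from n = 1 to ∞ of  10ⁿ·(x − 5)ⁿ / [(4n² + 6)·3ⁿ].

The ratio of consecutive coefficients is [(4n² + 6)/(4(n+1)² + 6)] · 10/3 → 10/3.
The series converges when 10/3 · |x − 5| < 1, giving R = 3/10.

R = 3/10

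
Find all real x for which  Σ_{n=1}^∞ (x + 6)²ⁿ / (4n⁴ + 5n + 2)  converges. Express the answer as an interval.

Ratio test: |a_{n+1}/a_n| = (4n⁴ + 5n + 2)/(4(n+1)⁴ + 5(n+1) + 2) → 1 as n → ∞.
Successive powers of (x + 6) differ by 2, so the series converges when |x + 6|² · 1 < 1, i.e. |x + 6| < √(1) = 1. So R = 1.
Endpoint x = -5: the series is dominated by a constant times Σ 1/n⁴, which converges (p = 4 > 1).
Check x = -7: the series is dominated by a constant times Σ 1/n⁴, which converges (p = 4 > 1).

[-7, -5]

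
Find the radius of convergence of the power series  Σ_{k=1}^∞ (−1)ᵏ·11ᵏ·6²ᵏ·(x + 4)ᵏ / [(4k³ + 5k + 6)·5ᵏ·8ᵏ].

R = 10/99

Apply the ratio test: |a_{k+1}| / |a_k| = [(4k³ + 5k + 6)/(4(k+1)³ + 5(k+1) + 6)] · 11·36/(5·8), which tends to 99/10 as k → ∞.
Hence the series converges for |x + 4| < 1/(99/10) = 10/99, so the radius of convergence is 10/99.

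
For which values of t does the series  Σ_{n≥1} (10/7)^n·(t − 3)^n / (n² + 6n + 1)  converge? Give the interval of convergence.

By the ratio test, |a_{n+1}/a_n| = [(n² + 6n + 1)/((n+1)² + 6(n+1) + 1)] · 10/7 → 10/7.
Convergence for |t − 3| · 10/7 < 1, i.e. |t − 3| < 7/10. So R = 7/10.
When t = 37/10, the series is dominated by a constant times Σ 1/n², which converges (p = 2 > 1).
Endpoint t = 23/10: absolute convergence follows by limit comparison with Σ 1/n².

[23/10, 37/10]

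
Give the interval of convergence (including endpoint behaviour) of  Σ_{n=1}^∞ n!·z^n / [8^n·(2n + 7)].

{0}

Ratio test: |a_{n+1}/a_n| = (n+1) · 1/8 · (2n + 7)/(2(n+1) + 7) → ∞ as n → ∞.
The ratio grows without bound, so the series diverges whenever z ≠ 0; it converges only at z = 0. R = 0.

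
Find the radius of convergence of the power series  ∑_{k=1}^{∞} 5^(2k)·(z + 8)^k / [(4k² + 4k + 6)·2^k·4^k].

By the ratio test, |a_{k+1}/a_k| = [(4k² + 4k + 6)/(4(k+1)² + 4(k+1) + 6)] · 25/(2·4) → 25/8.
Hence the series converges for |z + 8| < 1/(25/8) = 8/25, so the radius of convergence is 8/25.

R = 8/25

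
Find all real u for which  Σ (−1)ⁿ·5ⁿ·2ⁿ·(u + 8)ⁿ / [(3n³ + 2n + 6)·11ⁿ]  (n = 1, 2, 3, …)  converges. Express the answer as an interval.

[-91/10, -69/10]

The ratio of consecutive coefficients is [(3n³ + 2n + 6)/(3(n+1)³ + 2(n+1) + 6)] · 5·2/11 → 10/11.
Thus R = 1/(10/11) = 11/10.
At u = -69/10: absolute convergence follows by limit comparison with Σ 1/n³.
Check u = -91/10: absolute convergence follows by limit comparison with Σ 1/n³.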